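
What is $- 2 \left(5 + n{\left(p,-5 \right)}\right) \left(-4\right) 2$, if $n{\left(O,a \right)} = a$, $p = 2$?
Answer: $0$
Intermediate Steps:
$- 2 \left(5 + n{\left(p,-5 \right)}\right) \left(-4\right) 2 = - 2 \left(5 - 5\right) \left(-4\right) 2 = - 2 \cdot 0 \left(-4\right) 2 = \left(-2\right) 0 \cdot 2 = 0 \cdot 2 = 0$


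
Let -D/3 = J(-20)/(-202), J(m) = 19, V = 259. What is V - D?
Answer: 52261/202 ≈ 258.72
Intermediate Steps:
D = 57/202 (D = -57/(-202) = -57*(-1)/202 = -3*(-19/202) = 57/202 ≈ 0.28218)
V - D = 259 - 1*57/202 = 259 - 57/202 = 52261/202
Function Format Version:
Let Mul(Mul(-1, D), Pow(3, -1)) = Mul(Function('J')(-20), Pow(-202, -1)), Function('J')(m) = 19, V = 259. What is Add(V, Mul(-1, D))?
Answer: Rational(52261, 202) ≈ 258.72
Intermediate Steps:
D = Rational(57, 202) (D = Mul(-3, Mul(19, Pow(-202, -1))) = Mul(-3, Mul(19, Rational(-1, 202))) = Mul(-3, Rational(-19, 202)) = Rational(57, 202) ≈ 0.28218)
Add(V, Mul(-1, D)) = Add(259, Mul(-1, Rational(57, 202))) = Add(259, Rational(-57, 202)) = Rational(52261, 202)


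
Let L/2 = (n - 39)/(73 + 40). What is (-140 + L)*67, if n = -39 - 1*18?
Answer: -1072804/113 ≈ -9493.8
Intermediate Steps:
n = -57 (n = -39 - 18 = -57)
L = -192/113 (L = 2*((-57 - 39)/(73 + 40)) = 2*(-96/113) = -192/113 ≈ -1.6991)
(-140 + L)*67 = (-140 - 192/113)*67 = -16012/113*67 = -1072804/113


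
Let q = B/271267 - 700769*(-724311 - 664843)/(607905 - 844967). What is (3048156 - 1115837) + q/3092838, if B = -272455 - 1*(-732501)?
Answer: 192160717343207317549249/99445717492359126 ≈ 1.9323e+6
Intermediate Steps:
B = 460046 (B = -272455 + 732501 = 460046)
q = -132035910576443945/32153548777 (q = 460046/271267 - 700769*(-724311 - 664843)/(607905 - 844967) = 460046*(1/271267) - 700769/((-237062/(-1389154))) = 460046/271267 - 700769/((-237062*(-1/1389154))) = 460046/271267 - 700769/118531/694577 = 460046/271267 - 700769*694577/118531 = 460046/271267 - 486738029713/118531 = -132035910576443945/32153548777 ≈ -4.1064e+6)
(3048156 - 1115837) + q/3092838 = (3048156 - 1115837) - 132035910576443945/32153548777/3092838 = 1932319 - 132035910576443945/32153548777*1/3092838 = 1932319 - 132035910576443945/99445717492359126 = 192160717343207317549249/99445717492359126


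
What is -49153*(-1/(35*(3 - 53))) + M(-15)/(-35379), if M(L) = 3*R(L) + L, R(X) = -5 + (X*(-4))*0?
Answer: -579643829/20637750 ≈ -28.087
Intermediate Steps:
R(X) = -5 (R(X) = -5 - 4*X*0 = -5 + 0 = -5)
M(L) = -15 + L (M(L) = 3*(-5) + L = -15 + L)
-49153*(-1/(35*(3 - 53))) + M(-15)/(-35379) = -49153*(-1/(35*(3 - 53))) + (-15 - 15)/(-35379) = -49153/((-35*(-50))) - 30*(-1/35379) = -49153/1750 + 10/11793 = -579643829/20637750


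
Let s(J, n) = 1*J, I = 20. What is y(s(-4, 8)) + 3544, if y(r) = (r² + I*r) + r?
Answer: 3476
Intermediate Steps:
s(J, n) = J
y(r) = r² + 21*r (y(r) = (r² + 20*r) + r = r² + 21*r)
y(s(-4, 8)) + 3544 = -4*(21 - 4) + 3544 = -4*17 + 3544 = -68 + 3544 = 3476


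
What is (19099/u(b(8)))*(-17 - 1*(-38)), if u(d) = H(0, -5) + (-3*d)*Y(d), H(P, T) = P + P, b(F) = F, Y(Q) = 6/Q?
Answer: -133693/6 ≈ -22282.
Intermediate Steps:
H(P, T) = 2*P
u(d) = -18 (u(d) = 2*0 + (-3*d)*(6/d) = 0 - 18 = -18)
(19099/u(b(8)))*(-17 - 1*(-38)) = (19099/(-18))*(-17 - 1*(-38)) = (19099*(-1/18))*(-17 + 38) = -19099/18*21 = -133693/6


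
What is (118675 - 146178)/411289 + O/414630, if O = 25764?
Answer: -134519849/28422126345 ≈ -0.0047329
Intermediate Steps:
(118675 - 146178)/411289 + O/414630 = (118675 - 146178)/411289 + 25764/414630 = -27503*1/411289 + 25764*(1/414630) = -27503/411289 + 4294/69105 = -134519849/28422126345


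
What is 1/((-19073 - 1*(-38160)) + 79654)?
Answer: 1/98741 ≈ 1.0128e-5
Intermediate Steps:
1/((-19073 - 1*(-38160)) + 79654) = 1/((-19073 + 38160) + 79654) = 1/(19087 + 79654) = 1/98741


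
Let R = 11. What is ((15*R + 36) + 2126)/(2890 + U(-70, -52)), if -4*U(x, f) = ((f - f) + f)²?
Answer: 2327/2214 ≈ 1.0510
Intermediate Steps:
U(x, f) = -f²/4 (U(x, f) = -((f - f) + f)²/4 = -(0 + f)²/4 = -f²/4)
((15*R + 36) + 2126)/(2890 + U(-70, -52)) = ((15*11 + 36) + 2126)/(2890 - ¼*(-52)²) = ((165 + 36) + 2126)/(2890 - ¼*2704) = (201 + 2126)/(2890 - 676) = 2327/2214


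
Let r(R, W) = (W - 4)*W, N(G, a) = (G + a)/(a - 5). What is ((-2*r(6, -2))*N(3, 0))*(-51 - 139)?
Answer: -2736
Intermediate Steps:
N(G, a) = (G + a)/(-5 + a)
r(R, W) = W*(-4 + W) (r(R, W) = (-4 + W)*W = W*(-4 + W))
((-2*r(6, -2))*N(3, 0))*(-51 - 139) = ((-(-4)*(-4 - 2))*((3 + 0)/(-5 + 0)))*(-51 - 139) = ((-(-4)*(-6))*(3/(-5)))*(-190) = ((-2*12)*(-⅕*3))*(-190) = -24*(-⅗)*(-190) = (72/5)*(-190) = -2736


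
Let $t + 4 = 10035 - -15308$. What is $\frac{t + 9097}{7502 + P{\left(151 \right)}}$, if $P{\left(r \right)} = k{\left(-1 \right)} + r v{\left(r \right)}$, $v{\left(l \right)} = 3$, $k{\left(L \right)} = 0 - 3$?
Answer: $\frac{8609}{1988} \approx 4.3305$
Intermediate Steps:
$k{\left(L \right)} = -3$ ($k{\left(L \right)} = 0 - 3 = -3$)
$t = 25339$ ($t = -4 + \left(10035 - -15308\right) = -4 + \left(10035 + 15308\right) = -4 + 25343 = 25339$)
$P{\left(r \right)} = -3 + 3 r$ ($P{\left(r \right)} = -3 + r 3 = -3 + 3 r$)
$\frac{t + 9097}{7502 + P{\left(151 \right)}} = \frac{25339 + 9097}{7502 + \left(-3 + 3 \cdot 151\right)} = \frac{34436}{7502 + \left(-3 + 453\right)} = \frac{34436}{7502 + 450} = \frac{34436}{7952} = 34436 \cdot \frac{1}{7952} = \frac{8609}{1988}$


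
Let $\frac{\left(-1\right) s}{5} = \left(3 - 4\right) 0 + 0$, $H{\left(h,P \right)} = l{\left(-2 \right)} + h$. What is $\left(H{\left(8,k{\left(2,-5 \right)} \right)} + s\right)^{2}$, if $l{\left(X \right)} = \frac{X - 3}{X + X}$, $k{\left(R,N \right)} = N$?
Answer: $\frac{1369}{16} \approx 85.563$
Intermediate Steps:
$l{\left(X \right)} = \frac{-3 + X}{2 X}$
$H{\left(h,P \right)} = \frac{5}{4} + h$ ($H{\left(h,P \right)} = \frac{-3 - 2}{2 \left(-2\right)} + h = \frac{1}{2} \left(- \frac{1}{2}\right) \left(-5\right) + h = \frac{5}{4} + h$)
$s = 0$ ($s = - 5 \left(\left(3 - 4\right) 0 + 0\right) = - 5 \left(\left(-1\right) 0 + 0\right) = - 5 \left(0 + 0\right) = \left(-5\right) 0 = 0$)
$\left(H{\left(8,k{\left(2,-5 \right)} \right)} + s\right)^{2} = \left(\left(\frac{5}{4} + 8\right) + 0\right)^{2} = \left(\frac{37}{4} + 0\right)^{2} = \left(\frac{37}{4}\right)^{2} = \frac{1369}{16}$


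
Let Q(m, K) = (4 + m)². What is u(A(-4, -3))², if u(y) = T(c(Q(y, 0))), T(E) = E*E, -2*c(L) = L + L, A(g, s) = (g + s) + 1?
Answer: 256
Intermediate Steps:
A(g, s) = 1 + g + s
c(L) = -L (c(L) = -(L + L)/2 = -L)
T(E) = E²
u(y) = (4 + y)⁴ (u(y) = (-(4 + y)²)² = (4 + y)⁴)
u(A(-4, -3))² = ((4 + (1 - 4 - 3))⁴)² = ((4 - 6)⁴)² = ((-2)⁴)² = 16² = 256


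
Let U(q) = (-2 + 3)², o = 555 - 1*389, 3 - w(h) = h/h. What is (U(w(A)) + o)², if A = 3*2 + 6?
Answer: 27889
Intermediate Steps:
A = 12 (A = 6 + 6 = 12)
w(h) = 2 (w(h) = 3 - h/h = 3 - 1*1 = 3 - 1 = 2)
o = 166 (o = 555 - 389 = 166)
U(q) = 1 (U(q) = 1² = 1)
(U(w(A)) + o)² = (1 + 166)² = 167² = 27889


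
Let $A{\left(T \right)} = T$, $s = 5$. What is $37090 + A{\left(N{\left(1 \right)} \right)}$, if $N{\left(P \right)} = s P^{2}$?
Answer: $37095$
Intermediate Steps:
$N{\left(P \right)} = 5 P^{2}$
$37090 + A{\left(N{\left(1 \right)} \right)} = 37090 + 5 \cdot 1^{2} = 37090 + 5 \cdot 1 = 37090 + 5 = 37095$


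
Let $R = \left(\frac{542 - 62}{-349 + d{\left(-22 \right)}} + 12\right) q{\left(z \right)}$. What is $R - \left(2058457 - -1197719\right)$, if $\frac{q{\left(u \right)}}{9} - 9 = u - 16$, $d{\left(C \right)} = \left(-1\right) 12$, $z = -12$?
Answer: $- \frac{61902012}{19} \approx -3.258 \cdot 10^{6}$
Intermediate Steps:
$d{\left(C \right)} = -12$
$q{\left(u \right)} = -63 + 9 u$ ($q{\left(u \right)} = 81 + 9 \left(u - 16\right) = 81 + 9 \left(-16 + u\right) = 81 + \left(-144 + 9 u\right) = -63 + 9 u$)
$R = - \frac{34668}{19}$ ($R = \left(\frac{542 - 62}{-349 - 12} + 12\right) \left(-63 + 9 \left(-12\right)\right) = \left(\frac{480}{-361} + 12\right) \left(-63 - 108\right) = \left(480 \left(- \frac{1}{361}\right) + 12\right) \left(-171\right) = \left(- \frac{480}{361} + 12\right) \left(-171\right) = \frac{3852}{361} \left(-171\right) = - \frac{34668}{19} \approx -1824.6$)
$R - \left(2058457 - -1197719\right) = - \frac{34668}{19} - \left(2058457 - -1197719\right) = - \frac{34668}{19} - \left(2058457 + 1197719\right) = - \frac{34668}{19} - 3256176 = - \frac{61902012}{19}$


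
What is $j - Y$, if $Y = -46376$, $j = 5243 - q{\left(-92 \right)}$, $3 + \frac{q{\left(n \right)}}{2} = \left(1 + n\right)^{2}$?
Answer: $35063$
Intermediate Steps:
$q{\left(n \right)} = -6 + 2 \left(1 + n\right)^{2}$
$j = -11313$ ($j = 5243 - \left(-6 + 2 \left(1 - 92\right)^{2}\right) = 5243 - \left(-6 + 2 \left(-91\right)^{2}\right) = 5243 - \left(-6 + 2 \cdot 8281\right) = 5243 - \left(-6 + 16562\right) = 5243 - 16556 = -11313$)
$j - Y = -11313 - -46376 = -11313 + 46376 = 35063$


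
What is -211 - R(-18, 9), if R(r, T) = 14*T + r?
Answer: -319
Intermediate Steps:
R(r, T) = r + 14*T
-211 - R(-18, 9) = -211 - (-18 + 14*9) = -211 - (-18 + 126) = -211 - 1*108 = -211 - 108 = -319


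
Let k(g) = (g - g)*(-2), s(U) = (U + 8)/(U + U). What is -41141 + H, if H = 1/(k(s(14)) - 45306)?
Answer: -1863934147/45306 ≈ -41141.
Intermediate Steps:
s(U) = (8 + U)/(2*U) (s(U) = (8 + U)/((2*U)) = (8 + U)*(1/(2*U)) = (8 + U)/(2*U))
k(g) = 0 (k(g) = 0*(-2) = 0)
H = -1/45306 (H = 1/(0 - 45306) = 1/(-45306) = -1/45306 ≈ -2.2072e-5)
-41141 + H = -41141 - 1/45306 = -1863934147/45306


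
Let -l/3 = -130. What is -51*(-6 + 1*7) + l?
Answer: 339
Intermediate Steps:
l = 390 (l = -3*(-130) = 390)
-51*(-6 + 1*7) + l = -51*(-6 + 1*7) + 390 = -51*(-6 + 7) + 390 = -51*1 + 390 = -51 + 390 = 339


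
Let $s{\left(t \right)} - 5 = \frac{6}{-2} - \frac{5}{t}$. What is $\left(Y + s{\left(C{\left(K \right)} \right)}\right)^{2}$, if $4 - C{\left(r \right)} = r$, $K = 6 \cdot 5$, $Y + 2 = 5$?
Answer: $\frac{18225}{676} \approx 26.96$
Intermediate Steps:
$Y = 3$ ($Y = -2 + 5 = 3$)
$K = 30$
$C{\left(r \right)} = 4 - r$
$s{\left(t \right)} = 2 - \frac{5}{t}$ ($s{\left(t \right)} = 5 + \left(\frac{6}{-2} - \frac{5}{t}\right) = 5 + \left(6 \left(- \frac{1}{2}\right) - \frac{5}{t}\right) = 5 - \left(3 + \frac{5}{t}\right) = 2 - \frac{5}{t}$)
$\left(Y + s{\left(C{\left(K \right)} \right)}\right)^{2} = \left(3 + \left(2 - \frac{5}{4 - 30}\right)\right)^{2} = \left(3 + \left(2 - \frac{5}{-26}\right)\right)^{2} = \left(3 + \left(2 - - \frac{5}{26}\right)\right)^{2} = \left(3 + \left(2 + \frac{5}{26}\right)\right)^{2} = \left(3 + \frac{57}{26}\right)^{2} = \left(\frac{135}{26}\right)^{2} = \frac{18225}{676}$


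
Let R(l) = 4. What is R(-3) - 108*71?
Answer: -7664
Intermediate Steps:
R(-3) - 108*71 = 4 - 108*71 = 4 - 7668 = -7664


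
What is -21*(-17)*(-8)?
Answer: -2856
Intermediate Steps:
-21*(-17)*(-8) = 357*(-8) = -2856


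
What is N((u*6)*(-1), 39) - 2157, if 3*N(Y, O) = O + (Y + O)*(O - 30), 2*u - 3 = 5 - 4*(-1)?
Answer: -2135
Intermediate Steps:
u = 6 (u = 3/2 + (5 - 4*(-1))/2 = 3/2 + (5 + 4)/2 = 3/2 + (½)*9 = 3/2 + 9/2 = 6)
N(Y, O) = O/3 + (-30 + O)*(O + Y)/3 (N(Y, O) = (O + (Y + O)*(O - 30))/3 = (O + (O + Y)*(-30 + O))/3 = (O + (-30 + O)*(O + Y))/3 = O/3 + (-30 + O)*(O + Y)/3)
N((u*6)*(-1), 39) - 2157 = (-10*6*6*(-1) - 29/3*39 + (⅓)*39² + (⅓)*39*((6*6)*(-1))) - 2157 = (-360*(-1) - 377 + (⅓)*1521 + (⅓)*39*(36*(-1))) - 2157 = (-10*(-36) - 377 + 507 + (⅓)*39*(-36)) - 2157 = (360 - 377 + 507 - 468) - 2157 = 22 - 2157 = -2135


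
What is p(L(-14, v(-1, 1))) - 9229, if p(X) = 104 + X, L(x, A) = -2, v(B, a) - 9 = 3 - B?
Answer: -9127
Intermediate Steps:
v(B, a) = 12 - B (v(B, a) = 9 + (3 - B) = 12 - B)
p(L(-14, v(-1, 1))) - 9229 = (104 - 2) - 9229 = 102 - 9229 = -9127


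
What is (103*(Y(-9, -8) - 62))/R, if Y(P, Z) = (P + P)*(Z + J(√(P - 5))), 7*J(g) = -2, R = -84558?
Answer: -31415/295953 ≈ -0.10615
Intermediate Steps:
J(g) = -2/7 (J(g) = (⅐)*(-2) = -2/7)
Y(P, Z) = 2*P*(-2/7 + Z) (Y(P, Z) = (P + P)*(Z - 2/7) = (2*P)*(-2/7 + Z) = 2*P*(-2/7 + Z))
(103*(Y(-9, -8) - 62))/R = (103*((2/7)*(-9)*(-2 + 7*(-8)) - 62))/(-84558) = (103*((2/7)*(-9)*(-2 - 56) - 62))*(-1/84558) = (103*((2/7)*(-9)*(-58) - 62))*(-1/84558) = (103*(1044/7 - 62))*(-1/84558) = (103*(610/7))*(-1/84558) = (62830/7)*(-1/84558) = -31415/295953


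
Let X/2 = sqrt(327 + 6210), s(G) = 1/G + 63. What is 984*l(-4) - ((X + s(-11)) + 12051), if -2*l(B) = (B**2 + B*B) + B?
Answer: -284789/11 - 2*sqrt(6537) ≈ -26052.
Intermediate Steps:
s(G) = 63 + 1/G
X = 2*sqrt(6537) (X = 2*sqrt(327 + 6210) = 2*sqrt(6537) ≈ 161.70)
l(B) = -B**2 - B/2 (l(B) = -((B**2 + B*B) + B)/2 = -((B**2 + B**2) + B)/2 = -(2*B**2 + B)/2 = -(B + 2*B**2)/2 = -B**2 - B/2)
984*l(-4) - ((X + s(-11)) + 12051) = 984*(-1*(-4)*(1/2 - 4)) - ((2*sqrt(6537) + (63 + 1/(-11))) + 12051) = 984*(-1*(-4)*(-7/2)) - ((2*sqrt(6537) + (63 - 1/11)) + 12051) = 984*(-14) - ((2*sqrt(6537) + 692/11) + 12051) = -13776 - ((692/11 + 2*sqrt(6537)) + 12051) = -13776 - (133253/11 + 2*sqrt(6537)) = -13776 + (-133253/11 - 2*sqrt(6537)) = -284789/11 - 2*sqrt(6537)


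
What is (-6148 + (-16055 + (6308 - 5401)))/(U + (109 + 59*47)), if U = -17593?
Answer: 21296/14711 ≈ 1.4476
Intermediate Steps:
(-6148 + (-16055 + (6308 - 5401)))/(U + (109 + 59*47)) = (-6148 + (-16055 + (6308 - 5401)))/(-17593 + (109 + 59*47)) = (-6148 + (-16055 + 907))/(-17593 + (109 + 2773)) = (-6148 - 15148)/(-17593 + 2882) = -21296/(-14711) = -21296*(-1/14711) = 21296/14711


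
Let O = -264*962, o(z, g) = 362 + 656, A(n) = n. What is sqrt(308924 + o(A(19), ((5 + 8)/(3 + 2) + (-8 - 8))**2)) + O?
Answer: -253968 + 3*sqrt(34438) ≈ -2.5341e+5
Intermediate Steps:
o(z, g) = 1018
O = -253968
sqrt(308924 + o(A(19), ((5 + 8)/(3 + 2) + (-8 - 8))**2)) + O = sqrt(308924 + 1018) - 253968 = sqrt(309942) - 253968 = 3*sqrt(34438) - 253968 = -253968 + 3*sqrt(34438)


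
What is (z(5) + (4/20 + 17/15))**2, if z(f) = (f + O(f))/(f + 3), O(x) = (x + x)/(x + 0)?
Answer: 2809/576 ≈ 4.8767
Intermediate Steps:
O(x) = 2 (O(x) = (2*x)/x = 2)
z(f) = (2 + f)/(3 + f) (z(f) = (f + 2)/(f + 3) = (2 + f)/(3 + f))
(z(5) + (4/20 + 17/15))**2 = ((2 + 5)/(3 + 5) + (4/20 + 17/15))**2 = (7/8 + (4*(1/20) + 17*(1/15)))**2 = ((1/8)*7 + (1/5 + 17/15))**2 = (7/8 + 4/3)**2 = (53/24)**2 = 2809/576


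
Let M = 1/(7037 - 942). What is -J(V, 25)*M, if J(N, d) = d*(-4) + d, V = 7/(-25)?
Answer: 15/1219 ≈ 0.012305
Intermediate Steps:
V = -7/25 (V = 7*(-1/25) = -7/25 ≈ -0.28000)
J(N, d) = -3*d (J(N, d) = -4*d + d = -3*d)
M = 1/6095 ≈ 0.00016407
-J(V, 25)*M = -(-3*25)/6095 = -(-75)/6095 = -1*(-15/1219) = 15/1219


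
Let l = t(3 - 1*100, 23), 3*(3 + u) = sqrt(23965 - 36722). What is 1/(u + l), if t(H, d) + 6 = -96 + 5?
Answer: -900/102757 - 3*I*sqrt(12757)/102757 ≈ -0.0087585 - 0.0032975*I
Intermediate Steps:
t(H, d) = -97 (t(H, d) = -6 + (-96 + 5) = -6 - 91 = -97)
u = -3 + I*sqrt(12757)/3 (u = -3 + sqrt(23965 - 36722)/3 = -3 + sqrt(-12757)/3 = -3 + (I*sqrt(12757))/3 = -3 + I*sqrt(12757)/3 ≈ -3.0 + 37.649*I)
l = -97
1/(u + l) = 1/((-3 + I*sqrt(12757)/3) - 97) = 1/(-100 + I*sqrt(12757)/3)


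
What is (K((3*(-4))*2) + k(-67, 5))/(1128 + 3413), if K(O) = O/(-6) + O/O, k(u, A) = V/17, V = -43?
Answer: 42/77197 ≈ 0.00054406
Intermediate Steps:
k(u, A) = -43/17
K(O) = 1 - O/6 (K(O) = O*(-⅙) + 1 = -O/6 + 1 = 1 - O/6)
(K((3*(-4))*2) + k(-67, 5))/(1128 + 3413) = ((1 - 3*(-4)*2/6) - 43/17)/(1128 + 3413) = ((1 - (-2)*2) - 43/17)/4541 = ((1 - ⅙*(-24)) - 43/17)*(1/4541) = ((1 + 4) - 43/17)*(1/4541) = (5 - 43/17)*(1/4541) = (42/17)*(1/4541) = 42/77197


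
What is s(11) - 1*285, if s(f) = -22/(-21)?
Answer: -5963/21 ≈ -283.95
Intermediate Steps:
s(f) = 22/21 (s(f) = -22*(-1/21) = 22/21)
s(11) - 1*285 = 22/21 - 1*285 = 22/21 - 285 = -5963/21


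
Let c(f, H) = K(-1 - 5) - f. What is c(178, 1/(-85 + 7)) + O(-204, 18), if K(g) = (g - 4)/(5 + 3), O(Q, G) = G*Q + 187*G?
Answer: -1941/4 ≈ -485.25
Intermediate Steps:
O(Q, G) = 187*G + G*Q
K(g) = -½ + g/8 (K(g) = (-4 + g)/8 = (-4 + g)*(⅛) = -½ + g/8)
c(f, H) = -5/4 - f (c(f, H) = (-½ + (-1 - 5)/8) - f = (-½ + (⅛)*(-6)) - f = (-½ - ¾) - f = -5/4 - f)
c(178, 1/(-85 + 7)) + O(-204, 18) = (-5/4 - 1*178) + 18*(187 - 204) = (-5/4 - 178) + 18*(-17) = -717/4 - 306 = -1941/4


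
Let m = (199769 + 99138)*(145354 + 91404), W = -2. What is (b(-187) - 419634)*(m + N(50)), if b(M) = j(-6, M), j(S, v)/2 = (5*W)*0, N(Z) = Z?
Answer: -29696920577298504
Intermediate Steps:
j(S, v) = 0 (j(S, v) = 2*((5*(-2))*0) = 2*(-10*0) = 2*0 = 0)
m = 70768623506 (m = 298907*236758 = 70768623506)
b(M) = 0
(b(-187) - 419634)*(m + N(50)) = (0 - 419634)*(70768623506 + 50) = -419634*70768623556 = -29696920577298504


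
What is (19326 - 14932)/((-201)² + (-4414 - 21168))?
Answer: 4394/14819 ≈ 0.29651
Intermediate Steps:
(19326 - 14932)/((-201)² + (-4414 - 21168)) = 4394/(40401 - 25582) = 4394/14819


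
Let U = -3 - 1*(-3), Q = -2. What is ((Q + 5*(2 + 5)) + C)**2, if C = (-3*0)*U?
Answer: 1089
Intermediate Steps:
U = 0 (U = -3 + 3 = 0)
C = 0 (C = -3*0*0 = 0*0 = 0)
((Q + 5*(2 + 5)) + C)**2 = ((-2 + 5*(2 + 5)) + 0)**2 = ((-2 + 5*7) + 0)**2 = ((-2 + 35) + 0)**2 = (33 + 0)**2 = 33**2 = 1089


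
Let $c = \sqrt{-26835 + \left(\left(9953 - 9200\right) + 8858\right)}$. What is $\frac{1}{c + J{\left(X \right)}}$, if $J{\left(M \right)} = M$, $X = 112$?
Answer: $\frac{14}{3721} - \frac{i \sqrt{4306}}{14884} \approx 0.0037624 - 0.0044088 i$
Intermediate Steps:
$c = 2 i \sqrt{4306}$ ($c = \sqrt{-26835 + \left(753 + 8858\right)} = \sqrt{-26835 + 9611} = \sqrt{-17224} = 2 i \sqrt{4306} \approx 131.24 i$)
$\frac{1}{c + J{\left(X \right)}} = \frac{1}{2 i \sqrt{4306} + 112} = \frac{1}{112 + 2 i \sqrt{4306}}$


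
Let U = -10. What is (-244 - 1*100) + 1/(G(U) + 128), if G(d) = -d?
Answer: -47471/138 ≈ -343.99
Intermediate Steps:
(-244 - 1*100) + 1/(G(U) + 128) = (-244 - 1*100) + 1/(-1*(-10) + 128) = (-244 - 100) + 1/(10 + 128) = -344 + 1/138 = -47471/138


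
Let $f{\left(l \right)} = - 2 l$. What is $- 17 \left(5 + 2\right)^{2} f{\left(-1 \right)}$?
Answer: $-1666$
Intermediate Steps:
$- 17 \left(5 + 2\right)^{2} f{\left(-1 \right)} = - 17 \left(5 + 2\right)^{2} \left(\left(-2\right) \left(-1\right)\right) = - 17 \cdot 7^{2} \cdot 2 = \left(-17\right) 49 \cdot 2 = \left(-833\right) 2 = -1666$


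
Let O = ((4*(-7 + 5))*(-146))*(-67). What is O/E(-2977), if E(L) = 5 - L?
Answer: -39128/1491 ≈ -26.243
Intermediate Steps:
O = -78256 (O = ((4*(-2))*(-146))*(-67) = -8*(-146)*(-67) = 1168*(-67) = -78256)
O/E(-2977) = -78256/(5 - 1*(-2977)) = -78256/(5 + 2977) = -78256/2982 = -78256*1/2982 = -39128/1491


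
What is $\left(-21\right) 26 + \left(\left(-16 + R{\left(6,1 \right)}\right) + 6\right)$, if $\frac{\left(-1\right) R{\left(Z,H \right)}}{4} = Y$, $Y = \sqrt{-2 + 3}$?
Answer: $-560$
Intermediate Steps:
$Y = 1$ ($Y = \sqrt{1} = 1$)
$R{\left(Z,H \right)} = -4$ ($R{\left(Z,H \right)} = \left(-4\right) 1 = -4$)
$\left(-21\right) 26 + \left(\left(-16 + R{\left(6,1 \right)}\right) + 6\right) = \left(-21\right) 26 + \left(\left(-16 - 4\right) + 6\right) = -546 + \left(-20 + 6\right) = -546 - 14 = -560$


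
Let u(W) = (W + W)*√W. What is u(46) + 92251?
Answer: 92251 + 92*√46 ≈ 92875.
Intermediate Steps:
u(W) = 2*W^(3/2) (u(W) = (2*W)*√W = 2*W^(3/2))
u(46) + 92251 = 2*46^(3/2) + 92251 = 2*(46*√46) + 92251 = 92*√46 + 92251 = 92251 + 92*√46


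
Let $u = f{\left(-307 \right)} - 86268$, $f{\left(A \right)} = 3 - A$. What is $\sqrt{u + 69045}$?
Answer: $i \sqrt{16913} \approx 130.05 i$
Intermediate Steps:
$u = -85958$ ($u = \left(3 - -307\right) - 86268 = \left(3 + 307\right) - 86268 = 310 - 86268 = -85958$)
$\sqrt{u + 69045} = \sqrt{-85958 + 69045} = \sqrt{-16913} = i \sqrt{16913}$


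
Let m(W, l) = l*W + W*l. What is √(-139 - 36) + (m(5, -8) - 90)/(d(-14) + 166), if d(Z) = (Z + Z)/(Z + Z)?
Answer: -170/167 + 5*I*√7 ≈ -1.018 + 13.229*I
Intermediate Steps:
d(Z) = 1 (d(Z) = (2*Z)/((2*Z)) = (2*Z)*(1/(2*Z)) = 1)
m(W, l) = 2*W*l (m(W, l) = W*l + W*l = 2*W*l)
√(-139 - 36) + (m(5, -8) - 90)/(d(-14) + 166) = √(-139 - 36) + (2*5*(-8) - 90)/(1 + 166) = √(-175) + (-80 - 90)/167 = 5*I*√7 - 170*1/167 = 5*I*√7 - 170/167 = -170/167 + 5*I*√7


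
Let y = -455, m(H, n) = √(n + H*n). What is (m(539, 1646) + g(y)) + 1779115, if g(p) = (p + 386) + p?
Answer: 1778591 + 6*√24690 ≈ 1.7795e+6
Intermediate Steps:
g(p) = 386 + 2*p (g(p) = (386 + p) + p = 386 + 2*p)
(m(539, 1646) + g(y)) + 1779115 = (√(1646*(1 + 539)) + (386 + 2*(-455))) + 1779115 = (√(1646*540) + (386 - 910)) + 1779115 = (√888840 - 524) + 1779115 = (6*√24690 - 524) + 1779115 = (-524 + 6*√24690) + 1779115 = 1778591 + 6*√24690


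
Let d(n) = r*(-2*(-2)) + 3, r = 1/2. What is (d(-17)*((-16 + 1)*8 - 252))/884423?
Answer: -1860/884423 ≈ -0.0021031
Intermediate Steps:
r = 1/2 (r = 1*(1/2) = 1/2 ≈ 0.50000)
d(n) = 5 (d(n) = (-2*(-2))/2 + 3 = (1/2)*4 + 3 = 2 + 3 = 5)
(d(-17)*((-16 + 1)*8 - 252))/884423 = (5*((-16 + 1)*8 - 252))/884423 = (5*(-15*8 - 252))*(1/884423) = (5*(-120 - 252))*(1/884423) = (5*(-372))*(1/884423) = -1860*1/884423 = -1860/884423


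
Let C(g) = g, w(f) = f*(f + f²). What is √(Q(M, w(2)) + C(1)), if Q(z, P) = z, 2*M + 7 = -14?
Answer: I*√38/2 ≈ 3.0822*I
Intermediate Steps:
M = -21/2 (M = -7/2 + (½)*(-14) = -7/2 - 7 = -21/2 ≈ -10.500)
√(Q(M, w(2)) + C(1)) = √(-21/2 + 1) = √(-19/2) = I*√38/2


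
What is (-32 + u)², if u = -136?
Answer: 28224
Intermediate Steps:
(-32 + u)² = (-32 - 136)² = (-168)² = 28224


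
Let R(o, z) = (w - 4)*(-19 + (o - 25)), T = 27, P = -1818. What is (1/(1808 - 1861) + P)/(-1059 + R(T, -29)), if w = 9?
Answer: 96355/60632 ≈ 1.5892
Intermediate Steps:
R(o, z) = -220 + 5*o (R(o, z) = (9 - 4)*(-19 + (o - 25)) = 5*(-19 + (-25 + o)) = 5*(-44 + o) = -220 + 5*o)
(1/(1808 - 1861) + P)/(-1059 + R(T, -29)) = (1/(1808 - 1861) - 1818)/(-1059 + (-220 + 5*27)) = (1/(-53) - 1818)/(-1059 + (-220 + 135)) = (-1/53 - 1818)/(-1059 - 85) = -96355/53/(-1144) = -96355/53*(-1/1144) = 96355/60632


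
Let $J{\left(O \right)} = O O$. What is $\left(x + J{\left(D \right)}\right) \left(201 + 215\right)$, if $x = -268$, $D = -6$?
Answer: $-96512$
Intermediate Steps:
$J{\left(O \right)} = O^{2}$
$\left(x + J{\left(D \right)}\right) \left(201 + 215\right) = \left(-268 + \left(-6\right)^{2}\right) \left(201 + 215\right) = \left(-268 + 36\right) 416 = \left(-232\right) 416 = -96512$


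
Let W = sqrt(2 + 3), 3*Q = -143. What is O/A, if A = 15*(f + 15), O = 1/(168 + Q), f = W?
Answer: 3/79420 - sqrt(5)/397100 ≈ 3.2143e-5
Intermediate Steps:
Q = -143/3 (Q = (1/3)*(-143) = -143/3 ≈ -47.667)
W = sqrt(5) ≈ 2.2361
f = sqrt(5) ≈ 2.2361
O = 3/361 (O = 1/(168 - 143/3) = 1/(361/3) = 3/361 ≈ 0.0083102)
A = 225 + 15*sqrt(5) (A = 15*(sqrt(5) + 15) = 15*(15 + sqrt(5)) = 225 + 15*sqrt(5) ≈ 258.54)
O/A = 3/(361*(225 + 15*sqrt(5)))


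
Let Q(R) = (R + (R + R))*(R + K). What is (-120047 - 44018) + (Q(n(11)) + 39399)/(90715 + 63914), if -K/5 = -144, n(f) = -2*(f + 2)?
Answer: -2818802402/17181 ≈ -1.6407e+5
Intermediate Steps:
n(f) = -4 - 2*f (n(f) = -2*(2 + f) = -4 - 2*f)
K = 720 (K = -5*(-144) = 720)
Q(R) = 3*R*(720 + R) (Q(R) = (R + (R + R))*(R + 720) = (R + 2*R)*(720 + R) = (3*R)*(720 + R) = 3*R*(720 + R))
(-120047 - 44018) + (Q(n(11)) + 39399)/(90715 + 63914) = (-120047 - 44018) + (3*(-4 - 2*11)*(720 + (-4 - 2*11)) + 39399)/(90715 + 63914) = -164065 + (3*(-4 - 22)*(720 + (-4 - 22)) + 39399)/154629 = -164065 + (3*(-26)*(720 - 26) + 39399)*(1/154629) = -164065 + (3*(-26)*694 + 39399)*(1/154629) = -164065 + (-54132 + 39399)*(1/154629) = -164065 - 14733*1/154629 = -164065 - 1637/17181 = -2818802402/17181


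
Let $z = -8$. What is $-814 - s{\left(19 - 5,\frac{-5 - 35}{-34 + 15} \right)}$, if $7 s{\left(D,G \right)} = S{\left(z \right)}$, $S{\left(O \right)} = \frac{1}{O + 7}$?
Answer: $- \frac{5697}{7} \approx -813.86$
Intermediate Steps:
$S{\left(O \right)} = \frac{1}{7 + O}$
$s{\left(D,G \right)} = - \frac{1}{7}$ ($s{\left(D,G \right)} = \frac{1}{7 \left(7 - 8\right)} = \frac{1}{7 \left(-1\right)} = \frac{1}{7} \left(-1\right) = - \frac{1}{7}$)
$-814 - s{\left(19 - 5,\frac{-5 - 35}{-34 + 15} \right)} = -814 - - \frac{1}{7} = -814 + \frac{1}{7} = - \frac{5697}{7}$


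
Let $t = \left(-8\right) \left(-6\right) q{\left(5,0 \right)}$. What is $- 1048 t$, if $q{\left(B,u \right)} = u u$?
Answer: $0$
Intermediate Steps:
$q{\left(B,u \right)} = u^{2}$
$t = 0$ ($t = \left(-8\right) \left(-6\right) 0^{2} = 48 \cdot 0 = 0$)
$- 1048 t = \left(-1048\right) 0 = 0$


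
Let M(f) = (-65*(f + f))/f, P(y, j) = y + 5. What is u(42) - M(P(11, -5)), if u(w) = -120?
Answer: 10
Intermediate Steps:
P(y, j) = 5 + y
M(f) = -130 (M(f) = (-130*f)/f = -130)
u(42) - M(P(11, -5)) = -120 - 1*(-130) = -120 + 130 = 10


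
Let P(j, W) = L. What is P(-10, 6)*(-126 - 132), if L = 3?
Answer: -774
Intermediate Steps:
P(j, W) = 3
P(-10, 6)*(-126 - 132) = 3*(-126 - 132) = 3*(-258) = -774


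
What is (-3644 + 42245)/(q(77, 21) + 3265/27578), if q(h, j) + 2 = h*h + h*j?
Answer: 1064538378/208051697 ≈ 5.1167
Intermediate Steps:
q(h, j) = -2 + h**2 + h*j (q(h, j) = -2 + (h*h + h*j) = -2 + (h**2 + h*j) = -2 + h**2 + h*j)
(-3644 + 42245)/(q(77, 21) + 3265/27578) = (-3644 + 42245)/((-2 + 77**2 + 77*21) + 3265/27578) = 38601/((-2 + 5929 + 1617) + 3265*(1/27578)) = 38601/(7544 + 3265/27578) = 38601/(208051697/27578) = 38601*(27578/208051697) = 1064538378/208051697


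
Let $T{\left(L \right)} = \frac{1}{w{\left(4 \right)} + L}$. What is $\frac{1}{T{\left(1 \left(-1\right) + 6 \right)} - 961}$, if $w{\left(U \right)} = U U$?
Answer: $- \frac{21}{20180} \approx -0.0010406$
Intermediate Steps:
$w{\left(U \right)} = U^{2}$
$T{\left(L \right)} = \frac{1}{16 + L}$ ($T{\left(L \right)} = \frac{1}{4^{2} + L} = \frac{1}{16 + L}$)
$\frac{1}{T{\left(1 \left(-1\right) + 6 \right)} - 961} = \frac{1}{\frac{1}{16 + \left(1 \left(-1\right) + 6\right)} - 961} = \frac{1}{\frac{1}{16 + \left(-1 + 6\right)} - 961} = \frac{1}{\frac{1}{16 + 5} - 961} = \frac{1}{\frac{1}{21} - 961} = \frac{1}{- \frac{20180}{21}} = - \frac{21}{20180}$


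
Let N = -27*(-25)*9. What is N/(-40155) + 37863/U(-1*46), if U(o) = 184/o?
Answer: -101360871/10708 ≈ -9465.9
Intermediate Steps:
N = 6075 (N = 675*9 = 6075)
N/(-40155) + 37863/U(-1*46) = 6075/(-40155) + 37863/((184/((-1*46)))) = 6075*(-1/40155) + 37863/((184/(-46))) = -405/2677 + 37863/((184*(-1/46))) = -405/2677 + 37863/(-4) = -405/2677 + 37863*(-¼) = -405/2677 - 37863/4 = -101360871/10708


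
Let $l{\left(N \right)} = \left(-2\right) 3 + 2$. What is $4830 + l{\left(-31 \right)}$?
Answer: $4826$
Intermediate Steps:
$l{\left(N \right)} = -4$ ($l{\left(N \right)} = -6 + 2 = -4$)
$4830 + l{\left(-31 \right)} = 4830 - 4 = 4826$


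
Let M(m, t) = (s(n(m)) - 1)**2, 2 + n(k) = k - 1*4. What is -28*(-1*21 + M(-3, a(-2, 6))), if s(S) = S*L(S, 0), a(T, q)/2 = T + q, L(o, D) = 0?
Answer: 560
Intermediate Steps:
n(k) = -6 + k (n(k) = -2 + (k - 1*4) = -2 + (k - 4) = -2 + (-4 + k) = -6 + k)
a(T, q) = 2*T + 2*q (a(T, q) = 2*(T + q) = 2*T + 2*q)
s(S) = 0 (s(S) = S*0 = 0)
M(m, t) = 1 (M(m, t) = (0 - 1)**2 = (-1)**2 = 1)
-28*(-1*21 + M(-3, a(-2, 6))) = -28*(-1*21 + 1) = -28*(-21 + 1) = -28*(-20) = 560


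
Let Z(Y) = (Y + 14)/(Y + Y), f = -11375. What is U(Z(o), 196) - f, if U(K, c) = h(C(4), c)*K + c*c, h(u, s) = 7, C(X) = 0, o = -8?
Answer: 398307/8 ≈ 49788.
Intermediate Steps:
Z(Y) = (14 + Y)/(2*Y) (Z(Y) = (14 + Y)/((2*Y)) = (14 + Y)*(1/(2*Y)) = (14 + Y)/(2*Y))
U(K, c) = c**2 + 7*K (U(K, c) = 7*K + c*c = 7*K + c**2 = c**2 + 7*K)
U(Z(o), 196) - f = (196**2 + 7*((1/2)*(14 - 8)/(-8))) - 1*(-11375) = (38416 + 7*((1/2)*(-1/8)*6)) + 11375 = (38416 + 7*(-3/8)) + 11375 = (38416 - 21/8) + 11375 = 307307/8 + 11375 = 398307/8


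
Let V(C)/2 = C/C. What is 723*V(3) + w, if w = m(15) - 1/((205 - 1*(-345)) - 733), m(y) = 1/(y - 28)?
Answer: 3439864/2379 ≈ 1445.9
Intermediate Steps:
m(y) = 1/(-28 + y)
w = -170/2379 (w = 1/(-28 + 15) - 1/((205 - 1*(-345)) - 733) = 1/(-13) - 1/((205 + 345) - 733) = -1/13 - 1/(550 - 733) = -1/13 - 1/(-183) = -1/13 - 1*(-1/183) = -1/13 + 1/183 = -170/2379 ≈ -0.071459)
V(C) = 2 (V(C) = 2*(C/C) = 2*1 = 2)
723*V(3) + w = 723*2 - 170/2379 = 1446 - 170/2379 = 3439864/2379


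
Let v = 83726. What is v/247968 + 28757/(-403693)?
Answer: 13334392171/50051472912 ≈ 0.26641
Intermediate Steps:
v/247968 + 28757/(-403693) = 83726/247968 + 28757/(-403693) = 83726*(1/247968) + 28757*(-1/403693) = 41863/123984 - 28757/403693 = 13334392171/50051472912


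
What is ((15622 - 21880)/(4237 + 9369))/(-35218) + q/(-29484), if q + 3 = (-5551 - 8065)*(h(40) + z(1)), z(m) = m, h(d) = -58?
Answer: -30991058791075/1177335697356 ≈ -26.323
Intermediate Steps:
q = 776109 (q = -3 + (-5551 - 8065)*(-58 + 1) = -3 - 13616*(-57) = -3 + 776112 = 776109)
((15622 - 21880)/(4237 + 9369))/(-35218) + q/(-29484) = ((15622 - 21880)/(4237 + 9369))/(-35218) + 776109/(-29484) = -6258/13606*(-1/35218) + 776109*(-1/29484) = -6258*1/13606*(-1/35218) - 258703/9828 = -3129/6803*(-1/35218) - 258703/9828 = 3129/239588054 - 258703/9828 = -30991058791075/1177335697356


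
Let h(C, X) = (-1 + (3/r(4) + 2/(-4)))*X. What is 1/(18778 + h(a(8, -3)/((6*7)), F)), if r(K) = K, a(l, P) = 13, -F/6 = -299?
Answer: 2/34865 ≈ 5.7364e-5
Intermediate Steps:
F = 1794 (F = -6*(-299) = 1794)
h(C, X) = -3*X/4 (h(C, X) = (-1 + (3/4 + 2/(-4)))*X = (-1 + (3*(¼) + 2*(-¼)))*X = (-1 + (¾ - ½))*X = (-1 + ¼)*X = -3*X/4)
1/(18778 + h(a(8, -3)/((6*7)), F)) = 1/(18778 - ¾*1794) = 1/(18778 - 2691/2) = 1/(34865/2) = 2/34865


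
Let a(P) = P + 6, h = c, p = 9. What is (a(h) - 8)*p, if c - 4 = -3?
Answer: -9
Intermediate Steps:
c = 1 (c = 4 - 3 = 1)
h = 1
a(P) = 6 + P
(a(h) - 8)*p = ((6 + 1) - 8)*9 = (7 - 8)*9 = -1*9 = -9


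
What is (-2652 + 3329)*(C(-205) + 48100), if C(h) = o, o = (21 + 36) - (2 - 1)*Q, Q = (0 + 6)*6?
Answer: 32577917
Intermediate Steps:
Q = 36 (Q = 6*6 = 36)
o = 21 (o = (21 + 36) - (2 - 1)*36 = 57 - 36 = 21)
C(h) = 21
(-2652 + 3329)*(C(-205) + 48100) = (-2652 + 3329)*(21 + 48100) = 677*48121 = 32577917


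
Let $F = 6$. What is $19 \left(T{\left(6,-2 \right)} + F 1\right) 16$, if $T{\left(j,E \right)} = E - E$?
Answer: $1824$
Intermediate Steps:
$T{\left(j,E \right)} = 0$
$19 \left(T{\left(6,-2 \right)} + F 1\right) 16 = 19 \left(0 + 6 \cdot 1\right) 16 = 19 \left(0 + 6\right) 16 = 19 \cdot 6 \cdot 16 = 114 \cdot 16 = 1824$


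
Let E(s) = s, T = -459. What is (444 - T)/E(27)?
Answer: 301/9 ≈ 33.444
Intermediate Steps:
(444 - T)/E(27) = (444 - 1*(-459))/27 = (444 + 459)*(1/27) = 903*(1/27) = 301/9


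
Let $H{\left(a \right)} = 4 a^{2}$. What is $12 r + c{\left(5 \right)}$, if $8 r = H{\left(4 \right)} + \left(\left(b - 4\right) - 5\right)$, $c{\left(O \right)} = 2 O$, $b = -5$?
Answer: $85$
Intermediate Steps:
$r = \frac{25}{4}$ ($r = \frac{4 \cdot 4^{2} - 14}{8} = \frac{4 \cdot 16 - 14}{8} = \frac{64 - 14}{8} = \frac{1}{8} \cdot 50 = \frac{25}{4} \approx 6.25$)
$12 r + c{\left(5 \right)} = 12 \cdot \frac{25}{4} + 2 \cdot 5 = 75 + 10 = 85$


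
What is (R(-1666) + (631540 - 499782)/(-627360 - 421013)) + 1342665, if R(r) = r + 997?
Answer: 1406912240750/1048373 ≈ 1.3420e+6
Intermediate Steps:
R(r) = 997 + r
(R(-1666) + (631540 - 499782)/(-627360 - 421013)) + 1342665 = ((997 - 1666) + (631540 - 499782)/(-627360 - 421013)) + 1342665 = (-669 + 131758/(-1048373)) + 1342665 = (-669 + 131758*(-1/1048373)) + 1342665 = (-669 - 131758/1048373) + 1342665 = -701493295/1048373 + 1342665 = 1406912240750/1048373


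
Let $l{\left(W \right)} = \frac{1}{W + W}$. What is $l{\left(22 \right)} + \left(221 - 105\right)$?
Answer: $\frac{5105}{44} \approx 116.02$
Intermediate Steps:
$l{\left(W \right)} = \frac{1}{2 W}$
$l{\left(22 \right)} + \left(221 - 105\right) = \frac{1}{2 \cdot 22} + \left(221 - 105\right) = \frac{1}{2} \cdot \frac{1}{22} + \left(221 - 105\right) = \frac{1}{44} + 116 = \frac{5105}{44}$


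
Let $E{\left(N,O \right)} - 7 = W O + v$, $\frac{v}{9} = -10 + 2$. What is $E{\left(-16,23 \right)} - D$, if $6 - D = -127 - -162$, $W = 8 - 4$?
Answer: $56$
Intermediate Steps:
$v = -72$ ($v = 9 \left(-10 + 2\right) = 9 \left(-8\right) = -72$)
$W = 4$
$E{\left(N,O \right)} = -65 + 4 O$ ($E{\left(N,O \right)} = 7 + \left(4 O - 72\right) = 7 + \left(-72 + 4 O\right) = -65 + 4 O$)
$D = -29$ ($D = 6 - \left(-127 - -162\right) = 6 - \left(-127 + 162\right) = 6 - 35 = -29$)
$E{\left(-16,23 \right)} - D = \left(-65 + 4 \cdot 23\right) - -29 = \left(-65 + 92\right) + 29 = 27 + 29 = 56$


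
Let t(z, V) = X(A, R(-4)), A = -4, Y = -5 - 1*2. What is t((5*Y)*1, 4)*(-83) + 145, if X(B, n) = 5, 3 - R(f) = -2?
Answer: -270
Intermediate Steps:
Y = -7 (Y = -5 - 2 = -7)
R(f) = 5 (R(f) = 3 - 1*(-2) = 3 + 2 = 5)
t(z, V) = 5
t((5*Y)*1, 4)*(-83) + 145 = 5*(-83) + 145 = -415 + 145 = -270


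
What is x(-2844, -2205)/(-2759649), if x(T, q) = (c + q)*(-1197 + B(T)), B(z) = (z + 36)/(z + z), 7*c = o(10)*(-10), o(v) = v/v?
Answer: -486641060/508695299 ≈ -0.95665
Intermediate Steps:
o(v) = 1
c = -10/7 (c = (1*(-10))/7 = (⅐)*(-10) = -10/7 ≈ -1.4286)
B(z) = (36 + z)/(2*z) (B(z) = (36 + z)/((2*z)) = (36 + z)*(1/(2*z)) = (36 + z)/(2*z))
x(T, q) = (-1197 + (36 + T)/(2*T))*(-10/7 + q) (x(T, q) = (-10/7 + q)*(-1197 + (36 + T)/(2*T)) = (-1197 + (36 + T)/(2*T))*(-10/7 + q))
x(-2844, -2205)/(-2759649) = ((1/14)*(-360 + 252*(-2205) + 23930*(-2844) - 16751*(-2844)*(-2205))/(-2844))/(-2759649) = ((1/14)*(-1/2844)*(-360 - 555660 - 68056920 - 105045856020))*(-1/2759649) = ((1/14)*(-1/2844)*(-105114468960))*(-1/2759649) = (1459923180/553)*(-1/2759649) = -486641060/508695299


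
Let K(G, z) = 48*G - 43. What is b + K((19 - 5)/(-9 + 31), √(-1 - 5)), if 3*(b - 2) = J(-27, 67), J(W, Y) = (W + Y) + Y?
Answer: 832/33 ≈ 25.212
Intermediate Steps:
J(W, Y) = W + 2*Y
b = 113/3 (b = 2 + (-27 + 2*67)/3 = 2 + (-27 + 134)/3 = 2 + (⅓)*107 = 2 + 107/3 = 113/3 ≈ 37.667)
K(G, z) = -43 + 48*G
b + K((19 - 5)/(-9 + 31), √(-1 - 5)) = 113/3 + (-43 + 48*((19 - 5)/(-9 + 31))) = 113/3 + (-43 + 48*(14/22)) = 113/3 + (-43 + 48*(14*(1/22))) = 113/3 + (-43 + 48*(7/11)) = 113/3 + (-43 + 336/11) = 113/3 - 137/11 = 832/33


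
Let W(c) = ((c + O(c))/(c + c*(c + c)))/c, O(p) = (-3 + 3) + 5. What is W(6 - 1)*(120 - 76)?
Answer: 8/5 ≈ 1.6000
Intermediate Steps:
O(p) = 5 (O(p) = 0 + 5 = 5)
W(c) = (5 + c)/(c*(c + 2*c²)) (W(c) = ((c + 5)/(c + c*(c + c)))/c = ((5 + c)/(c + c*(2*c)))/c = ((5 + c)/(c + 2*c²))/c = (5 + c)/(c*(c + 2*c²)))
W(6 - 1)*(120 - 76) = ((5 + (6 - 1))/((6 - 1)²*(1 + 2*(6 - 1))))*(120 - 76) = ((5 + 5)/(5²*(1 + 2*5)))*44 = ((1/25)*10/(1 + 10))*44 = ((1/25)*10/11)*44 = ((1/25)*(1/11)*10)*44 = (2/55)*44 = 8/5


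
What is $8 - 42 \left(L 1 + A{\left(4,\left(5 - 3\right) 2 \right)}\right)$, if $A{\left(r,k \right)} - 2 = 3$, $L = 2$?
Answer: $-286$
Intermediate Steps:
$A{\left(r,k \right)} = 5$ ($A{\left(r,k \right)} = 2 + 3 = 5$)
$8 - 42 \left(L 1 + A{\left(4,\left(5 - 3\right) 2 \right)}\right) = 8 - 42 \left(2 \cdot 1 + 5\right) = 8 - 42 \left(2 + 5\right) = 8 - 294 = -286$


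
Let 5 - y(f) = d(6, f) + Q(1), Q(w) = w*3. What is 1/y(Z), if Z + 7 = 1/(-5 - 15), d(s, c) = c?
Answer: 20/181 ≈ 0.11050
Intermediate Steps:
Q(w) = 3*w
Z = -141/20 (Z = -7 + 1/(-5 - 15) = -7 + 1/(-20) = -7 - 1/20 = -141/20 ≈ -7.0500)
y(f) = 2 - f (y(f) = 5 - (f + 3*1) = 5 - (f + 3) = 5 - (3 + f) = 5 + (-3 - f) = 2 - f)
1/y(Z) = 1/(2 - 1*(-141/20)) = 1/(2 + 141/20) = 1/(181/20) = 20/181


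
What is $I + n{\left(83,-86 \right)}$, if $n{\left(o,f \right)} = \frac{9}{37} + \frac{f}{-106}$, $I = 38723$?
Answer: $\frac{75937871}{1961} \approx 38724.0$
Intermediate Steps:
$n{\left(o,f \right)} = \frac{9}{37} - \frac{f}{106}$ ($n{\left(o,f \right)} = 9 \cdot \frac{1}{37} + f \left(- \frac{1}{106}\right) = \frac{9}{37} - \frac{f}{106}$)
$I + n{\left(83,-86 \right)} = 38723 + \left(\frac{9}{37} - - \frac{43}{53}\right) = 38723 + \left(\frac{9}{37} + \frac{43}{53}\right) = 38723 + \frac{2068}{1961} = \frac{75937871}{1961}$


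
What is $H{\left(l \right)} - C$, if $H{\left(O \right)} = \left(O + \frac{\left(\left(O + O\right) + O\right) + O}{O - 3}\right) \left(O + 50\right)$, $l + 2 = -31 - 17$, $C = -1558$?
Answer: $1558$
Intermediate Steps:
$l = -50$ ($l = -2 - 48 = -50$)
$H{\left(O \right)} = \left(50 + O\right) \left(O + \frac{4 O}{-3 + O}\right)$ ($H{\left(O \right)} = \left(O + \frac{\left(2 O + O\right) + O}{-3 + O}\right) \left(50 + O\right) = \left(O + \frac{3 O + O}{-3 + O}\right) \left(50 + O\right) = \left(O + \frac{4 O}{-3 + O}\right) \left(50 + O\right) = \left(50 + O\right) \left(O + \frac{4 O}{-3 + O}\right)$)
$H{\left(l \right)} - C = - \frac{50 \left(50 + \left(-50\right)^{2} + 51 \left(-50\right)\right)}{-3 - 50} - -1558 = - \frac{50 \left(50 + 2500 - 2550\right)}{-53} + 1558 = \left(-50\right) \left(- \frac{1}{53}\right) 0 + 1558 = 0 + 1558 = 1558$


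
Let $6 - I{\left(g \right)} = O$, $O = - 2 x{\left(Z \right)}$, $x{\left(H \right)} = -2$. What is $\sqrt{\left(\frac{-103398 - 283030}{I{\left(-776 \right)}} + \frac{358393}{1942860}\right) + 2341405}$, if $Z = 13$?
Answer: $\frac{\sqrt{2027196990284831895}}{971430} \approx 1465.7$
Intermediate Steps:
$O = 4$ ($O = \left(-2\right) \left(-2\right) = 4$)
$I{\left(g \right)} = 2$ ($I{\left(g \right)} = 6 - 4 = 2$)
$\sqrt{\left(\frac{-103398 - 283030}{I{\left(-776 \right)}} + \frac{358393}{1942860}\right) + 2341405} = \sqrt{\left(\frac{-103398 - 283030}{2} + \frac{358393}{1942860}\right) + 2341405} = \sqrt{\left(\left(-386428\right) \frac{1}{2} + 358393 \cdot \frac{1}{1942860}\right) + 2341405} = \sqrt{\left(-193214 + \frac{358393}{1942860}\right) + 2341405} = \sqrt{- \frac{375387393647}{1942860} + 2341405} = \sqrt{\frac{4173634724653}{1942860}} = \frac{\sqrt{2027196990284831895}}{971430}$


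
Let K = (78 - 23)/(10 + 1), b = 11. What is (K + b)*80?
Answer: 1280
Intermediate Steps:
K = 5 (K = 55/11 = 55*(1/11) = 5)
(K + b)*80 = (5 + 11)*80 = 16*80 = 1280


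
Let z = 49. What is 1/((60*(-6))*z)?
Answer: -1/17640 ≈ -5.6689e-5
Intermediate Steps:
1/((60*(-6))*z) = 1/((60*(-6))*49) = 1/(-360*49) = 1/(-17640) = -1/17640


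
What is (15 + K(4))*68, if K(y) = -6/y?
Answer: 918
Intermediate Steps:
(15 + K(4))*68 = (15 - 6/4)*68 = (15 - 6*¼)*68 = (15 - 3/2)*68 = (27/2)*68 = 918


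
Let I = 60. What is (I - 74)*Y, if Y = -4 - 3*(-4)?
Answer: -112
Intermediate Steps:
Y = 8 (Y = -4 + 12 = 8)
(I - 74)*Y = (60 - 74)*8 = -14*8 = -112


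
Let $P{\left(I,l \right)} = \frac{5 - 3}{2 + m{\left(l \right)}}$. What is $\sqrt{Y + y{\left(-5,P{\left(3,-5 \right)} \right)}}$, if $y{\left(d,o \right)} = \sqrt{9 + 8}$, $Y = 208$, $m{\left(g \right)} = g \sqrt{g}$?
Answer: $\sqrt{208 + \sqrt{17}} \approx 14.564$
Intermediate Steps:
$m{\left(g \right)} = g^{\frac{3}{2}}$
$P{\left(I,l \right)} = \frac{2}{2 + l^{\frac{3}{2}}}$ ($P{\left(I,l \right)} = \frac{5 - 3}{2 + l^{\frac{3}{2}}} = \frac{2}{2 + l^{\frac{3}{2}}}$)
$y{\left(d,o \right)} = \sqrt{17}$
$\sqrt{Y + y{\left(-5,P{\left(3,-5 \right)} \right)}} = \sqrt{208 + \sqrt{17}}$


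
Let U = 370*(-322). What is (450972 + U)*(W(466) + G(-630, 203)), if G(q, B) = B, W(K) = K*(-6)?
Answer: -860440376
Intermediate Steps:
W(K) = -6*K
U = -119140
(450972 + U)*(W(466) + G(-630, 203)) = (450972 - 119140)*(-6*466 + 203) = 331832*(-2796 + 203) = 331832*(-2593) = -860440376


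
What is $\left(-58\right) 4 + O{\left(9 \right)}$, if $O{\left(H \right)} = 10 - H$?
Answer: $-231$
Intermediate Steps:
$\left(-58\right) 4 + O{\left(9 \right)} = \left(-58\right) 4 + \left(10 - 9\right) = -232 + \left(10 - 9\right) = -232 + 1 = -231$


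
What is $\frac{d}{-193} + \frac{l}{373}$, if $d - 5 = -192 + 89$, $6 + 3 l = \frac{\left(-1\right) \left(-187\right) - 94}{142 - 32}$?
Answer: $\frac{3984463}{7918790} \approx 0.50317$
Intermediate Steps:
$l = - \frac{189}{110}$ ($l = -2 + \frac{\left(\left(-1\right) \left(-187\right) - 94\right) \frac{1}{142 - 32}}{3} = -2 + \frac{\left(187 - 94\right) \frac{1}{110}}{3} = -2 + \frac{93 \cdot \frac{1}{110}}{3} = -2 + \frac{1}{3} \cdot \frac{93}{110} = -2 + \frac{31}{110} = - \frac{189}{110} \approx -1.7182$)
$d = -98$ ($d = 5 + \left(-192 + 89\right) = 5 - 103 = -98$)
$\frac{d}{-193} + \frac{l}{373} = - \frac{98}{-193} - \frac{189}{110 \cdot 373} = \left(-98\right) \left(- \frac{1}{193}\right) - \frac{189}{41030} = \frac{98}{193} - \frac{189}{41030} = \frac{3984463}{7918790}$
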